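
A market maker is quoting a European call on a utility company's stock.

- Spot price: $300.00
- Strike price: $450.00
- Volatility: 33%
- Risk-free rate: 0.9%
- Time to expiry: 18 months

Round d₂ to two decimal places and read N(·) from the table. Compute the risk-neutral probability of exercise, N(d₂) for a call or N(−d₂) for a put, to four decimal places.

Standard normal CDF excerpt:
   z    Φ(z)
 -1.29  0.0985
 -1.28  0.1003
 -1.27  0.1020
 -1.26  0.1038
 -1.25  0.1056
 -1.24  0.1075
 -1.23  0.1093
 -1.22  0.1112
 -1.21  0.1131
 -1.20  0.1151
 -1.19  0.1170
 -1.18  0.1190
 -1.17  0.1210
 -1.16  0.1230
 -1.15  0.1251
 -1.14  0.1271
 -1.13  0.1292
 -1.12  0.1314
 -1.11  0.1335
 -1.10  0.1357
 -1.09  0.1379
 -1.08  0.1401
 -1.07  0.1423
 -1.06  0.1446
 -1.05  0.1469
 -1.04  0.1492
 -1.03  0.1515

0.1210

σ√T = 0.33·√1.5 = 0.4042
ln(S/K) + (r + σ²/2)T = ln(300/450) + (0.009 + 0.33²/2)·1.5 = -0.4055 + 0.0952 = -0.3103
d₁ = -0.3103 / 0.4042 = -0.7677 ⇒ -0.77
d₂ = d₁ − σ√T = -0.7677 − 0.4042 = -1.1719 ⇒ -1.17
Pr(exercise) under Q = N(d₂) = 0.1210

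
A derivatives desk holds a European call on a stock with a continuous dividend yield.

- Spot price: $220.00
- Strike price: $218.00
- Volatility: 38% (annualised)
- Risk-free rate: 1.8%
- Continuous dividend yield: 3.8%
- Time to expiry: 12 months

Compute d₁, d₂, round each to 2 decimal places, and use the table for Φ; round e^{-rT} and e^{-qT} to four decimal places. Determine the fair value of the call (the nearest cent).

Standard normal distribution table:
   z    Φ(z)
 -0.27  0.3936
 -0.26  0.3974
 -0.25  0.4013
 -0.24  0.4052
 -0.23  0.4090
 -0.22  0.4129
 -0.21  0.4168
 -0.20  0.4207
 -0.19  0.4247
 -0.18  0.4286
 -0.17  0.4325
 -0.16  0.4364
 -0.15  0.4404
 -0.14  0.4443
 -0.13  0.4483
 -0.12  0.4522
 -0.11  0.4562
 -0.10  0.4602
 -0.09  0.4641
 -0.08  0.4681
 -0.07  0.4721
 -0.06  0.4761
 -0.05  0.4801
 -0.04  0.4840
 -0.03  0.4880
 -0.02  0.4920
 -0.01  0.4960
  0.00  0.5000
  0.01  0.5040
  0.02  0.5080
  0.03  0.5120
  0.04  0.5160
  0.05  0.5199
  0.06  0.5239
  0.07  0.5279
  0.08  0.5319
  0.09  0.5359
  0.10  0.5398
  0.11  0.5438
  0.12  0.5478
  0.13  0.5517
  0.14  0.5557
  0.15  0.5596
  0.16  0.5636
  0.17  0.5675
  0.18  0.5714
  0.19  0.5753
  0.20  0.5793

$30.96

T = 1;  σ√T = 0.3800
d₁ = [ln(220/218) + (0.018 − 0.038 + 0.38²/2)·1] / 0.3800 = [0.0091 + 0.0522] / 0.3800 = 0.1614 which rounds to 0.16
d₂ = d₁ − σ√T = 0.1614 − 0.3800 = -0.2186 which rounds to -0.22
e^(−qT) = e^(−0.038·1) = 0.9627;  e^(−rT) = e^(−0.018·1) = 0.9822
N(d₁) = N(0.16) = 0.5636;  N(d₂) = N(-0.22) = 0.4129
C = 220·0.9627·0.5636 − 218·0.9822·0.4129 = 119.3671 − 88.4100 = 30.9571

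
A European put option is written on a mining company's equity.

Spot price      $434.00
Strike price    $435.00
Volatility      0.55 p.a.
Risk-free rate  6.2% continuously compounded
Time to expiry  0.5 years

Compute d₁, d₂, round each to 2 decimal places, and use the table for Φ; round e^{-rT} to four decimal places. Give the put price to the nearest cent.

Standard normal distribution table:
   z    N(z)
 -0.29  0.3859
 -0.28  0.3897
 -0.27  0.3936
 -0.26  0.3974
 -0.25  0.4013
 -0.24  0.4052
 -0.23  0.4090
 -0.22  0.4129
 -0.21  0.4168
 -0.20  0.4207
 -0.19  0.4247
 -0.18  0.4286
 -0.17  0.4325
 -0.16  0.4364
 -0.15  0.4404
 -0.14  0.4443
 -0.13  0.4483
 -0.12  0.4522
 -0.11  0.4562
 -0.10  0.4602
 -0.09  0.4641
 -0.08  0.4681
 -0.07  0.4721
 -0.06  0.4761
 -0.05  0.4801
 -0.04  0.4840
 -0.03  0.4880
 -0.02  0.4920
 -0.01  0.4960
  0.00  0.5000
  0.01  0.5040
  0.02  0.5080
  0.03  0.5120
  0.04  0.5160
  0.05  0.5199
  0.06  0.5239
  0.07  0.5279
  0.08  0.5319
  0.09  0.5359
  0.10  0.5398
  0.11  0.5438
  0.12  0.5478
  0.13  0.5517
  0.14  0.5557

σ√T = 0.55 × 0.7071 = 0.3889
d₁ = [ln(434/435) + (0.062 + ½·0.55²)·0.5] / (σ√T) = (-0.0023 + 0.1066) / 0.3889 = 0.2682 ⇒ 0.27
d₂ = 0.2682 − 0.3889 = -0.1207 ⇒ -0.12
exp(−rT) = exp(−0.062·0.5) = 0.9695
N(−d₂) = N(0.12) = 0.5478;  N(−d₁) = N(-0.27) = 0.3936
P = 435·0.9695·0.5478 − 434·0.3936 = 231.0251 − 170.8224 = 60.2027

$60.20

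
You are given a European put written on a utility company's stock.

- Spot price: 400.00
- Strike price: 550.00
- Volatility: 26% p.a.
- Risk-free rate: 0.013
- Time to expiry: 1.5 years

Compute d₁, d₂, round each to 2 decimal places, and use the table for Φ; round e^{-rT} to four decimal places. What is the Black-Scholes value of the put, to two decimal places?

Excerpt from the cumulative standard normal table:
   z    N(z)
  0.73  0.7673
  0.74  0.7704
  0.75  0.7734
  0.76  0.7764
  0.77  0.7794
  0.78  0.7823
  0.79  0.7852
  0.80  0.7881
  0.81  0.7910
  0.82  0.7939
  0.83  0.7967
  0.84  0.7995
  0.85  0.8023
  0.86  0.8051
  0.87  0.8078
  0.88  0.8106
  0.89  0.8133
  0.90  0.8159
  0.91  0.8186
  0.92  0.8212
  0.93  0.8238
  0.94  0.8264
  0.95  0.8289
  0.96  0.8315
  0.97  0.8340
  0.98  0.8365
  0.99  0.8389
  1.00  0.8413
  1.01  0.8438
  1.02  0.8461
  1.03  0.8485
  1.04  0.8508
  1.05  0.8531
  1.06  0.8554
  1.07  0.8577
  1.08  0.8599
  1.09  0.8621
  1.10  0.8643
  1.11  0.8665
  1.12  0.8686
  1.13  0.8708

σ√T = 0.26·√1.5 = 0.3184
d₁ = [ln(400/550) + (0.013 + 0.26²/2)·1.5] / 0.3184 = [-0.3185 + 0.0702] / 0.3184 = -0.7796 ≈ -0.78
d₂ = d₁ − σ√T = -0.7796 − 0.3184 = -1.0980 ≈ -1.10
e^(−rT) = e^(−0.013·1.5) = 0.9807
N(−d₂) = N(1.10) = 0.8643;  N(−d₁) = N(0.78) = 0.7823
P = 550·0.9807·0.8643 − 400·0.7823 = 466.1905 − 312.9200 = 153.2705

153.27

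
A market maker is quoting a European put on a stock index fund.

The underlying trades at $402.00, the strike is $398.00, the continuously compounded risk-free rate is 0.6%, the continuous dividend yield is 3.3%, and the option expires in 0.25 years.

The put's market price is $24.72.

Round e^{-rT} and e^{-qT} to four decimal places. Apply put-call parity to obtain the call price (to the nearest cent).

$26.02

exp(−qT) = exp(−0.033·0.25) = 0.9918;  exp(−rT) = exp(−0.006·0.25) = 0.9985
Put-call parity: C − P = S·e^(−qT) − K·e^(−rT) = 402·0.9918 − 398·0.9985 = 398.7036 − 397.4030 = 1.3006
C = P + (C − P) = 24.72 + (1.3006) = 26.0206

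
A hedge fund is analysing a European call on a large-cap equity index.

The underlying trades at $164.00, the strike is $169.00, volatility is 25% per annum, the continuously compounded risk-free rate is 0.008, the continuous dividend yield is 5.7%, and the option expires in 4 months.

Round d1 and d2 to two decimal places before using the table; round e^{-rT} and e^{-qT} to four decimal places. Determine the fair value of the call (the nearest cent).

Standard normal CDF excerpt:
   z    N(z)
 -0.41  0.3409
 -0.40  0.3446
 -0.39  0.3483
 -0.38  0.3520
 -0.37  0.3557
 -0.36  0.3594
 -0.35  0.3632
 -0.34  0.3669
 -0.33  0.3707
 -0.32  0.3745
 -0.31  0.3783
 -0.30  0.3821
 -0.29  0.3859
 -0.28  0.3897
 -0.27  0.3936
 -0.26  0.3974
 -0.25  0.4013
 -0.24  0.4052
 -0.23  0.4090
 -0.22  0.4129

$5.87

T = 0.3333;  σ√T = 0.1443
d₁ = [ln(164/169) + (0.008 − 0.057 + 0.25²/2)·0.3333] / 0.1443 = [-0.0300 − 0.0059] / 0.1443 = -0.2491 ⇒ -0.25
d₂ = d₁ − σ√T = -0.2491 − 0.1443 = -0.3934 ⇒ -0.39
exp(−qT) = exp(−0.057·0.3333) = 0.9812;  exp(−rT) = exp(−0.008·0.3333) = 0.9973
C = 164·0.9812·N(-0.25) − 169·0.9973·N(-0.39) = 164·0.9812·0.4013 − 169·0.9973·0.3483 = 64.5759 − 58.7038 = 5.8721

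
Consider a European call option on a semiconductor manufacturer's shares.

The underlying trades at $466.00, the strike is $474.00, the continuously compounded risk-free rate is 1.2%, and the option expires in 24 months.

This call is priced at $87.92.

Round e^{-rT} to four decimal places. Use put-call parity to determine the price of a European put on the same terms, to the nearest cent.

$84.69

exp(−rT) = exp(−0.012·2) = 0.9763
Put-call parity: C − P = S − K·e^(−rT) = 466 − 474·0.9763 = 466 − 462.7662 = 3.2338
P = C − (C − P) = 87.92 − (3.2338) = 84.6862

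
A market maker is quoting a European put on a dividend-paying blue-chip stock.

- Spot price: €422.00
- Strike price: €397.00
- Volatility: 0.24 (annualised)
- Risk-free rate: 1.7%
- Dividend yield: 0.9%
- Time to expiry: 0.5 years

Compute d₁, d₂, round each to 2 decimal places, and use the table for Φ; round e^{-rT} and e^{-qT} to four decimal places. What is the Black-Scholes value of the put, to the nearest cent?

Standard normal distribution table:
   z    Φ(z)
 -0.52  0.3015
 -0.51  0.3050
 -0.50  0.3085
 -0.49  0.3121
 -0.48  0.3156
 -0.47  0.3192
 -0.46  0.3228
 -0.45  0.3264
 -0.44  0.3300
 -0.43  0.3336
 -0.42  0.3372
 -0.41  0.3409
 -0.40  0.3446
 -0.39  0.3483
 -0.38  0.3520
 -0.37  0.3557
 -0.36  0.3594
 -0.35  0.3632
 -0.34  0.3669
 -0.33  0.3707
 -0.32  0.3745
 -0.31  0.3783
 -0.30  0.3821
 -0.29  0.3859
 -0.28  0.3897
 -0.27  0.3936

€16.31

T = 0.5;  σ√T = 0.1697
d₁ = [ln(422/397) + (0.017 − 0.009 + 0.24²/2)·0.5] / 0.1697 = [0.0611 + 0.0184] / 0.1697 = 0.4683 ⇒ 0.47
d₂ = d₁ − σ√T = 0.4683 − 0.1697 = 0.2986 ⇒ 0.30
e^(−qT) = e^(−0.009·0.5) = 0.9955;  e^(−rT) = e^(−0.017·0.5) = 0.9915
P = 397·0.9915·N(-0.30) − 422·0.9955·N(-0.47) = 397·0.9915·0.3821 − 422·0.9955·0.3192 = 150.4043 − 134.0962 = 16.3081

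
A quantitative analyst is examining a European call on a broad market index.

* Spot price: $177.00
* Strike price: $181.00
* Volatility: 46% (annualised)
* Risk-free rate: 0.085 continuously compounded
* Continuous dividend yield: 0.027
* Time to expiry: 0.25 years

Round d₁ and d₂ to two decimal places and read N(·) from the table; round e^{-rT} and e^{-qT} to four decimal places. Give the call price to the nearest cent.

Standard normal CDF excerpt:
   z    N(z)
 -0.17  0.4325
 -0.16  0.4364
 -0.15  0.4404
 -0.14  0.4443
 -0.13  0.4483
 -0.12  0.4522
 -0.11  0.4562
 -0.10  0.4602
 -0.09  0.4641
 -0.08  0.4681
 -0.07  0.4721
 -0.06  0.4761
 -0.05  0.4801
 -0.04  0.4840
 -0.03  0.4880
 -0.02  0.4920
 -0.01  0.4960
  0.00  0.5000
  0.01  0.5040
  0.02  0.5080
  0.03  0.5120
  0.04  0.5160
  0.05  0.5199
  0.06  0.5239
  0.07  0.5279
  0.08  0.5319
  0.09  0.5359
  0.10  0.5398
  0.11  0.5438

$15.48

σ√T = 0.46 × 0.5000 = 0.2300
d₁ = [ln(177/181) + (0.085 − 0.027 + 0.46²/2)·0.25] / 0.2300 = [-0.0223 + 0.0410] / 0.2300 = 0.0809 → 0.08
d₂ = d₁ − σ√T = 0.0809 − 0.2300 = -0.1491 → -0.15
e^(−qT) = e^(−0.027·0.25) = 0.9933;  e^(−rT) = e^(−0.085·0.25) = 0.9790
C = 177·0.9933·N(0.08) − 181·0.9790·N(-0.15) = 177·0.9933·0.5319 − 181·0.9790·0.4404 = 93.5155 − 78.0384 = 15.4771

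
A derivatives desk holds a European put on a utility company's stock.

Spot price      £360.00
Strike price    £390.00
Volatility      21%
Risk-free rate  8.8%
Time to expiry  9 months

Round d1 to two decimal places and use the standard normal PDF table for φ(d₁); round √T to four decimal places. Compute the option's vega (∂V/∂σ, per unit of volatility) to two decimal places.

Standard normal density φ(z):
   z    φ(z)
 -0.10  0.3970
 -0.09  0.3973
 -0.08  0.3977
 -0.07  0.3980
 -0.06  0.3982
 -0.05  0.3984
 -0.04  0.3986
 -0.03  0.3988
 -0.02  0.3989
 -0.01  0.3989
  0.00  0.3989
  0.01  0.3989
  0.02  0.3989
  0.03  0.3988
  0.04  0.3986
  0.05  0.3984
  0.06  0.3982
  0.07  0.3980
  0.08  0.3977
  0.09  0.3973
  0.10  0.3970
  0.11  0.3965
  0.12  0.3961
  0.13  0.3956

σ√T = 0.21·√0.75 = 0.1819
d₁ = [ln(360/390) + (0.088 + 0.21²/2)·0.75] / 0.1819 = [-0.0800 + 0.0825] / 0.1819 = 0.0137 ⇒ 0.01
√T = √0.75 = 0.8660
φ(d₁) = φ(0.01) = 0.3989
vega = S·φ(d₁)·√T = 360·0.3989·0.8660 = 124.3611

124.36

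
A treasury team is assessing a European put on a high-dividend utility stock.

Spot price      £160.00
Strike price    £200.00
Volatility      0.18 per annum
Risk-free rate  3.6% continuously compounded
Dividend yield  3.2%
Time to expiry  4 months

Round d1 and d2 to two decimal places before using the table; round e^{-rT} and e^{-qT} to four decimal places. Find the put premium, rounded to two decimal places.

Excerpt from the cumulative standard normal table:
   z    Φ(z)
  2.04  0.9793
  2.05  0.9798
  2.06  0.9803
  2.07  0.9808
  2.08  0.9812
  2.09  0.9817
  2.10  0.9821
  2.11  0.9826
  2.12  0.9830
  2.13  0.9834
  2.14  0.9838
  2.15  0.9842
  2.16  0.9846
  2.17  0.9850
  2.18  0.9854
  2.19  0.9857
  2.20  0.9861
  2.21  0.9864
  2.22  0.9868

£39.47

σ√T = 0.18 × 0.5774 = 0.1039
d₁ = [ln(160/200) + (0.036 − 0.032 + 0.18²/2)·0.3333] / 0.1039 = [-0.2231 + 0.0067] / 0.1039 = -2.0824 which rounds to -2.08
d₂ = d₁ − σ√T = -2.0824 − 0.1039 = -2.1863 which rounds to -2.19
exp(−qT) = exp(−0.032·0.3333) = 0.9894;  exp(−rT) = exp(−0.036·0.3333) = 0.9881
N(−d₂) = N(2.19) = 0.9857;  N(−d₁) = N(2.08) = 0.9812
P = 200·0.9881·0.9857 − 160·0.9894·0.9812 = 194.7940 − 155.3279 = 39.4661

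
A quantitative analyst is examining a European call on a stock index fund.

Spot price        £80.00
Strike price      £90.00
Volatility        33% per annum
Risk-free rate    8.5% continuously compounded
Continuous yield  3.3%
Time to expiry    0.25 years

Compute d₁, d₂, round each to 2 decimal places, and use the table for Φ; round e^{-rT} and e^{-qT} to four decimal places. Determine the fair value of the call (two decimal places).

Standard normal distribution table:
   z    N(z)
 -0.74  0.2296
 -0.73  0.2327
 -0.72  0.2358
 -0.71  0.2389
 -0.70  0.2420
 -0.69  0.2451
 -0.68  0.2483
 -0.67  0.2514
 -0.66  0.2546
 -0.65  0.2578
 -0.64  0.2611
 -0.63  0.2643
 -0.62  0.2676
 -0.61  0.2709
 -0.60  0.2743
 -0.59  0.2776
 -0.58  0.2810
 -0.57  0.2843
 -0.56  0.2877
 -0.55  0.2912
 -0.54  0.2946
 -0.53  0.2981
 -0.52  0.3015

σ√T = 0.33 × 0.5000 = 0.1650
d₁ = [ln(80/90) + (0.085 − 0.033 + ½·0.33²)·0.25] / (σ√T) = (-0.1178 + 0.0266) / 0.1650 = -0.5525 ⇒ -0.55
d₂ = -0.5525 − 0.1650 = -0.7175 ⇒ -0.72
e^(−qT) = e^(−0.033·0.25) = 0.9918;  e^(−rT) = e^(−0.085·0.25) = 0.9790
C = 80·0.9918·N(-0.55) − 90·0.9790·N(-0.72) = 80·0.9918·0.2912 − 90·0.9790·0.2358 = 23.1050 − 20.7763 = 2.3286

£2.33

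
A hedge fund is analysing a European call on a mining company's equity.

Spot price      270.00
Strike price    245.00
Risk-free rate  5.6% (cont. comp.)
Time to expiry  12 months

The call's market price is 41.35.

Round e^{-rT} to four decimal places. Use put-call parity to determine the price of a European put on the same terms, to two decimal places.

3.00

exp(−rT) = exp(−0.056·1) = 0.9455
Put-call parity: C − P = S − K·e^(−rT) = 270 − 245·0.9455 = 270 − 231.6475 = 38.3525
P = C − (C − P) = 41.35 − (38.3525) = 2.9975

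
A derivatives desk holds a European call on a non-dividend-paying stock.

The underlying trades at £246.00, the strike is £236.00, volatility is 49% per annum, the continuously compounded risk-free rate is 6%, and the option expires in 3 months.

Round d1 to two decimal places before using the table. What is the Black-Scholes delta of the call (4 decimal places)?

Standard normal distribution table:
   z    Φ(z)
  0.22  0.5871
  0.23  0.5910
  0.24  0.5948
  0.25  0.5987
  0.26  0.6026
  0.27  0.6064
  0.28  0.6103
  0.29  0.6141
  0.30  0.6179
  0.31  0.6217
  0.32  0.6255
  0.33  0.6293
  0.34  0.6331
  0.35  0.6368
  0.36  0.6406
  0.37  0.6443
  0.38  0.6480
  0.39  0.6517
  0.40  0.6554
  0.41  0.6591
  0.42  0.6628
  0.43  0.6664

0.6368

σ√T = 0.49·√0.25 = 0.2450
d₁ = [ln(246/236) + (0.06 + 0.49²/2)·0.25] / 0.2450 = [0.0415 + 0.0450] / 0.2450 = 0.3531 ≈ 0.35
N(d₁) = N(0.35) = 0.6368
Δ_call = N(d₁) = 0.6368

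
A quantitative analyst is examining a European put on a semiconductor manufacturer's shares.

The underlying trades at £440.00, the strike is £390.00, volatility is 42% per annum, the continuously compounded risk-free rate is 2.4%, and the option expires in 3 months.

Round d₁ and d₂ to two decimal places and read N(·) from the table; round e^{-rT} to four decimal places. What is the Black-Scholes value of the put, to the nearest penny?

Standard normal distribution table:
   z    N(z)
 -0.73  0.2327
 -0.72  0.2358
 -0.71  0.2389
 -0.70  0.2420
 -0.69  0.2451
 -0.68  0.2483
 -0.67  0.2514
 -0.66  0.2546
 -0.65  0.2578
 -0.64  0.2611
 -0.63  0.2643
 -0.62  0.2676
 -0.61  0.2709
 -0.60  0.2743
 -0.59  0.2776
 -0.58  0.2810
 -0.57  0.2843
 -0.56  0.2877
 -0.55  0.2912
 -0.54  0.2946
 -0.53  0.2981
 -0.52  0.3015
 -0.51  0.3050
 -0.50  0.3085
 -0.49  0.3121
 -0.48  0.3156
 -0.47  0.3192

T = 0.25;  σ√T = 0.2100
d₁ = [ln(440/390) + (0.024 + ½·0.42²)·0.25] / (σ√T) = (0.1206 + 0.0280) / 0.2100 = 0.7080 ⇒ 0.71
d₂ = 0.7080 − 0.2100 = 0.4980 ⇒ 0.50
exp(−rT) = exp(−0.024·0.25) = 0.9940
N(−d₂) = N(-0.50) = 0.3085;  N(−d₁) = N(-0.71) = 0.2389
P = 390·0.9940·0.3085 − 440·0.2389 = 119.5931 − 105.1160 = 14.4771

£14.48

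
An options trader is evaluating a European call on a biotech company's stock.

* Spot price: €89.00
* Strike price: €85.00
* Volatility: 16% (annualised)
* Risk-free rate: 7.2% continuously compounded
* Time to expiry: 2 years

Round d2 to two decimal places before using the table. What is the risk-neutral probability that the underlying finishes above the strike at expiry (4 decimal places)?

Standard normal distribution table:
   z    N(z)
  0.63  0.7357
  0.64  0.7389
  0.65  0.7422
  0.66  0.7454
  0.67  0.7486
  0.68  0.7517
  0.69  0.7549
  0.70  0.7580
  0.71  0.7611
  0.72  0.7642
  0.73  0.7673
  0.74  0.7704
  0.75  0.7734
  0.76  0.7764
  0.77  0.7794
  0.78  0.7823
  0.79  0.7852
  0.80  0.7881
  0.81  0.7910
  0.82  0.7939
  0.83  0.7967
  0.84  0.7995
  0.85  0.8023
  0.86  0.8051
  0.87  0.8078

T = 2;  σ√T = 0.2263
d₁ = [ln(89/85) + (0.072 + 0.16²/2)·2] / 0.2263 = [0.0460 + 0.1696] / 0.2263 = 0.9528 ≈ 0.95
d₂ = d₁ − σ√T = 0.9528 − 0.2263 = 0.7265 ≈ 0.73
Pr(exercise) under Q = N(d₂) = 0.7673

0.7673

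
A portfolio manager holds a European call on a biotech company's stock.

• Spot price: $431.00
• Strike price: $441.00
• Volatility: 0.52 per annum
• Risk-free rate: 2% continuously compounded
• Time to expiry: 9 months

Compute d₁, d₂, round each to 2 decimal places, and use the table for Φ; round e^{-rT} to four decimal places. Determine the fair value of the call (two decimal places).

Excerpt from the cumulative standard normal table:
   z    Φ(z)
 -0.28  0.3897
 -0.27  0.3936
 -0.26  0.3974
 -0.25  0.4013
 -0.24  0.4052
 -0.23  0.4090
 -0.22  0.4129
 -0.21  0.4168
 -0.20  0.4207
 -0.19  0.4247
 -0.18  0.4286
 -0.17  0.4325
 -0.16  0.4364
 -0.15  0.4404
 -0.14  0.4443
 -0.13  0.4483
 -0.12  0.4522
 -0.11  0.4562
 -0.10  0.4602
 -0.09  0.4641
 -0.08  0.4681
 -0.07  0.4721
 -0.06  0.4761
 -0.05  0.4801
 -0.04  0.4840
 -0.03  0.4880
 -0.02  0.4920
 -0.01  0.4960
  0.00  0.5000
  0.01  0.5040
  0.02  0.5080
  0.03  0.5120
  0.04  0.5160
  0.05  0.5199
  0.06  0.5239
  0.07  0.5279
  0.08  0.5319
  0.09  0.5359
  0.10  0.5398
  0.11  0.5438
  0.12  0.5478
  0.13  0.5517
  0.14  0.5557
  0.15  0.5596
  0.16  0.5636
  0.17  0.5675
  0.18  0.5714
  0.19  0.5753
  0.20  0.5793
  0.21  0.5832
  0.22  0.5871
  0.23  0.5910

T = 0.75;  σ√T = 0.4503
d₁ = [ln(431/441) + (0.02 + 0.52²/2)·0.75] / 0.4503 = [-0.0229 + 0.1164] / 0.4503 = 0.2075 → 0.21
d₂ = d₁ − σ√T = 0.2075 − 0.4503 = -0.2428 → -0.24
exp(−rT) = exp(−0.02·0.75) = 0.9851
C = 431·N(0.21) − 441·0.9851·N(-0.24) = 431·0.5832 − 441·0.9851·0.4052 = 251.3592 − 176.0307 = 75.3285

$75.33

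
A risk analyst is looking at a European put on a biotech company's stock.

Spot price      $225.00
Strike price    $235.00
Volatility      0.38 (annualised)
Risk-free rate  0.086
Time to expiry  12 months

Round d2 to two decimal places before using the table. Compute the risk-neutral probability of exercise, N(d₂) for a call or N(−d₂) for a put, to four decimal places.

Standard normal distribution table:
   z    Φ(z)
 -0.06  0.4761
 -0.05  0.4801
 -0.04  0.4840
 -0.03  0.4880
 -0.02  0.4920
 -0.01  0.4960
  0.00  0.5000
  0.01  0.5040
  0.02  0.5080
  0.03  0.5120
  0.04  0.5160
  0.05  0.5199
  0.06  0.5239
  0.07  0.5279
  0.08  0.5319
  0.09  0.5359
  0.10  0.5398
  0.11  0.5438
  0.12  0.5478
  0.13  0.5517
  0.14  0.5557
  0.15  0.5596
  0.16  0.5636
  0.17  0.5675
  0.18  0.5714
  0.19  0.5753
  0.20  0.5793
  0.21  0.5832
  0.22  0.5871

σ√T = 0.38 × 1.0000 = 0.3800
ln(S/K) + (r + σ²/2)T = ln(225/235) + (0.086 + 0.38²/2)·1 = -0.0435 + 0.1582 = 0.1147
d₁ = 0.1147 / 0.3800 = 0.3019 → 0.30
d₂ = d₁ − σ√T = 0.3019 − 0.3800 = -0.0781 → -0.08
Risk-neutral Pr[S_T < K] = N(−d₂) = N(0.08) = 0.5319

0.5319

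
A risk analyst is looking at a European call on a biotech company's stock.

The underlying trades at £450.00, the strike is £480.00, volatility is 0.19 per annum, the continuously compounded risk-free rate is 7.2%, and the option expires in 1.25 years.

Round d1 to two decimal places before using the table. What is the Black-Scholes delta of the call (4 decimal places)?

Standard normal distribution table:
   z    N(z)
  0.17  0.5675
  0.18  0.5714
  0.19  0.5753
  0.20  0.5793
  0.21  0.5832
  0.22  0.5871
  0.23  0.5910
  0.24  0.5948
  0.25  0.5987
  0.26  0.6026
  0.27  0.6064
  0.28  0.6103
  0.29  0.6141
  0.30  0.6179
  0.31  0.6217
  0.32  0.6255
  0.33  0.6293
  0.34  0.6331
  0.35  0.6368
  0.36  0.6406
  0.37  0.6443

σ√T = 0.19·√1.25 = 0.2124
d₁ = [ln(450/480) + (0.072 + 0.19²/2)·1.25] / 0.2124 = [-0.0645 + 0.1126] / 0.2124 = 0.2261 ≈ 0.23
N(d₁) = N(0.23) = 0.5910
Δ_call = N(d₁) = 0.5910

0.5910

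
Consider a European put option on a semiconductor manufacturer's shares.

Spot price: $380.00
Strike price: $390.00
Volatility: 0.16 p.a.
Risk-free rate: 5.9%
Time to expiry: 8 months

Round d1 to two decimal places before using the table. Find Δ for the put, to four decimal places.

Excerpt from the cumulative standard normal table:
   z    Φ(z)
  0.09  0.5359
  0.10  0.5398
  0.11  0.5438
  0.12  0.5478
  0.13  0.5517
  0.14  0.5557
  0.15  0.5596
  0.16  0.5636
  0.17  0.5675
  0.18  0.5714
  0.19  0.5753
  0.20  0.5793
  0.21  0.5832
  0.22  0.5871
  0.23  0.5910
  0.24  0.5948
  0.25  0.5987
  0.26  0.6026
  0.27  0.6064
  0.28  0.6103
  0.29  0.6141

T = 0.6667;  σ√T = 0.1306
ln(S/K) + (r + σ²/2)T = ln(380/390) + (0.059 + 0.16²/2)·0.6667 = -0.0260 + 0.0479 = 0.0219
d₁ = 0.0219 / 0.1306 = 0.1676 → 0.17
N(d₁) = N(0.17) = 0.5675
Δ_put = N(d₁) − 1 = 0.5675 − 1 = -0.4325

-0.4325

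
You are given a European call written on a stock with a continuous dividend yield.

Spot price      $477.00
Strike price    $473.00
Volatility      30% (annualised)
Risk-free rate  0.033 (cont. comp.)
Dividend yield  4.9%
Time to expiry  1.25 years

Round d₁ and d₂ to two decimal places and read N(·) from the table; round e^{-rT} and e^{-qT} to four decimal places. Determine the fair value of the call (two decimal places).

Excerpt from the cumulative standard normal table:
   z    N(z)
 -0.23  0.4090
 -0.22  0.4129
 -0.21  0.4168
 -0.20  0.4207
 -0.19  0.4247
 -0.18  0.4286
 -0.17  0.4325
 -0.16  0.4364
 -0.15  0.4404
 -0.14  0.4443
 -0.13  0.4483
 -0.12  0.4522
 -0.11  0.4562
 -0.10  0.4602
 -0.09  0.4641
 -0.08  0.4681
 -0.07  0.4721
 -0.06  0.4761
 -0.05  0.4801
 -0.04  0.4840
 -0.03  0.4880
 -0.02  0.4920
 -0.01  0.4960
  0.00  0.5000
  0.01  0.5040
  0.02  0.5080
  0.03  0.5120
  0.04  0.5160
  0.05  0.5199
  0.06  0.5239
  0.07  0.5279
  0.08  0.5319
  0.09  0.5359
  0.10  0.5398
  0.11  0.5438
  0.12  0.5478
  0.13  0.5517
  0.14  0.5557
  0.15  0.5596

$56.58

σ√T = 0.3 × 1.1180 = 0.3354
d₁ = [ln(477/473) + (0.033 − 0.049 + 0.3²/2)·1.25] / 0.3354 = [0.0084 + 0.0362] / 0.3354 = 0.1332 ≈ 0.13
d₂ = d₁ − σ√T = 0.1332 − 0.3354 = -0.2022 ≈ -0.20
exp(−qT) = exp(−0.049·1.25) = 0.9406;  exp(−rT) = exp(−0.033·1.25) = 0.9596
C = 477·0.9406·N(0.13) − 473·0.9596·N(-0.20) = 477·0.9406·0.5517 − 473·0.9596·0.4207 = 247.5291 − 190.9519 = 56.5773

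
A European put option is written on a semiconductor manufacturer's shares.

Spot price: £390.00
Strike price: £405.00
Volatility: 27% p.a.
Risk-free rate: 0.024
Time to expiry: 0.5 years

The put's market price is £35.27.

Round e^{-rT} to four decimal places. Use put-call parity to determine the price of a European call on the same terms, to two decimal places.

£25.09

e^(−rT) = e^(−0.024·0.5) = 0.9881
Put-call parity: C − P = S − K·e^(−rT) = 390 − 405·0.9881 = 390 − 400.1805 = -10.1805
C = P + (C − P) = 35.27 + (-10.1805) = 25.0895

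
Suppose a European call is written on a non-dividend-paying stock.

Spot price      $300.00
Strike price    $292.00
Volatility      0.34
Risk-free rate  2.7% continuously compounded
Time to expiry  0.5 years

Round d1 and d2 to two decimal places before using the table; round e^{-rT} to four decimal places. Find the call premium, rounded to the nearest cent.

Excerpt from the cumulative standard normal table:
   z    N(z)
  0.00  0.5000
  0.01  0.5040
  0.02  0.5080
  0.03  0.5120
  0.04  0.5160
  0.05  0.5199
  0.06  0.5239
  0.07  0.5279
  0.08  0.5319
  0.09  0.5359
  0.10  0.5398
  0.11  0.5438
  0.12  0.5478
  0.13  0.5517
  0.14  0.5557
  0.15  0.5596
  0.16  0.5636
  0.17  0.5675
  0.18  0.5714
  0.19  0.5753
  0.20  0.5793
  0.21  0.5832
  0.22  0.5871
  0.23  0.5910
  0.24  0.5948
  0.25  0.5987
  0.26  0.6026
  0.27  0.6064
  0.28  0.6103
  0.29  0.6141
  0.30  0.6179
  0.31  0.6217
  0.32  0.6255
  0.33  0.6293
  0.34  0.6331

$34.45

σ√T = 0.34·√0.5 = 0.2404
d₁ = [ln(300/292) + (0.027 + 0.34²/2)·0.5] / 0.2404 = [0.0270 + 0.0424] / 0.2404 = 0.2888 ⇒ 0.29
d₂ = d₁ − σ√T = 0.2888 − 0.2404 = 0.0484 ⇒ 0.05
e^(−rT) = e^(−0.027·0.5) = 0.9866
C = 300·N(0.29) − 292·0.9866·N(0.05) = 300·0.6141 − 292·0.9866·0.5199 = 184.2300 − 149.7765 = 34.4535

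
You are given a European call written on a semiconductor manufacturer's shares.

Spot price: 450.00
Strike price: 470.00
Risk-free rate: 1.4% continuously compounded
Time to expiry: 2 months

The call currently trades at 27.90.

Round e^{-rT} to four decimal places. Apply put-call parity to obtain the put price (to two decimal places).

exp(−rT) = exp(−0.014·0.1667) = 0.9977
Put-call parity: C − P = S − K·e^(−rT) = 450 − 470·0.9977 = 450 − 468.9190 = -18.9190
P = C − (C − P) = 27.90 − (-18.9190) = 46.8190

46.82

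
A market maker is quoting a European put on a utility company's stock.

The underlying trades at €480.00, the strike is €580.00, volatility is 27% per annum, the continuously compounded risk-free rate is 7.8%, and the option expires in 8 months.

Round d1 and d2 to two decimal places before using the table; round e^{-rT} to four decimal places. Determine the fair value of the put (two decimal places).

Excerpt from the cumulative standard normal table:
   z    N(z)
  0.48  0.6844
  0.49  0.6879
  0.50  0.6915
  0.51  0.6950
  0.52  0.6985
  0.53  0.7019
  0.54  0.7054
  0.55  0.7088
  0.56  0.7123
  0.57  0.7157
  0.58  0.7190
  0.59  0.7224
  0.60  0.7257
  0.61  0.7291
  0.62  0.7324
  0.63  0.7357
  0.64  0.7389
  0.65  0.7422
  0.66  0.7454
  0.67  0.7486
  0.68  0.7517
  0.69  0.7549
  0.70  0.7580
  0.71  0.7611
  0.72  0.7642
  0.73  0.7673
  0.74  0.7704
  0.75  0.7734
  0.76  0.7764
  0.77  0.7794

σ√T = 0.27·√0.6667 = 0.2205
ln(S/K) + (r + σ²/2)T = ln(480/580) + (0.078 + 0.27²/2)·0.6667 = -0.1892 + 0.0763 = -0.1129
d₁ = -0.1129 / 0.2205 = -0.5123 ⇒ -0.51
d₂ = d₁ − σ√T = -0.5123 − 0.2205 = -0.7328 ⇒ -0.73
exp(−rT) = exp(−0.078·0.6667) = 0.9493
N(−d₂) = N(0.73) = 0.7673;  N(−d₁) = N(0.51) = 0.6950
P = 580·0.9493·0.7673 − 480·0.6950 = 422.4708 − 333.6000 = 88.8708

€88.87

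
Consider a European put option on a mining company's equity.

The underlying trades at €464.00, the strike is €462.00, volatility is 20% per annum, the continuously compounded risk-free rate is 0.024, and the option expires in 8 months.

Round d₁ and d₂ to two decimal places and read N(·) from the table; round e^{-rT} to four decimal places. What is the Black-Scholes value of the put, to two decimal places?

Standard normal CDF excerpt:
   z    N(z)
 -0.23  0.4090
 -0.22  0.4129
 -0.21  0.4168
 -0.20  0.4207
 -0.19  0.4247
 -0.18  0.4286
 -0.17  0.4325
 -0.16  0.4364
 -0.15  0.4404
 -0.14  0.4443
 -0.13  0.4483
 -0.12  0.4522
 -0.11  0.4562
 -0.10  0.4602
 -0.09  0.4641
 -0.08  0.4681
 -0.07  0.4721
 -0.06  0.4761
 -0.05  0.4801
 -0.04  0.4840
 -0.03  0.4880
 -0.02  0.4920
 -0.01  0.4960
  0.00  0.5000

€26.66

σ√T = 0.2 × 0.8165 = 0.1633
ln(S/K) + (r + σ²/2)T = ln(464/462) + (0.024 + 0.2²/2)·0.6667 = 0.0043 + 0.0293 = 0.0337
d₁ = 0.0337 / 0.1633 = 0.2061 ⇒ 0.21
d₂ = d₁ − σ√T = 0.2061 − 0.1633 = 0.0428 ⇒ 0.04
e^(−rT) = e^(−0.024·0.6667) = 0.9841
N(−d₂) = N(-0.04) = 0.4840;  N(−d₁) = N(-0.21) = 0.4168
P = 462·0.9841·0.4840 − 464·0.4168 = 220.0526 − 193.3952 = 26.6574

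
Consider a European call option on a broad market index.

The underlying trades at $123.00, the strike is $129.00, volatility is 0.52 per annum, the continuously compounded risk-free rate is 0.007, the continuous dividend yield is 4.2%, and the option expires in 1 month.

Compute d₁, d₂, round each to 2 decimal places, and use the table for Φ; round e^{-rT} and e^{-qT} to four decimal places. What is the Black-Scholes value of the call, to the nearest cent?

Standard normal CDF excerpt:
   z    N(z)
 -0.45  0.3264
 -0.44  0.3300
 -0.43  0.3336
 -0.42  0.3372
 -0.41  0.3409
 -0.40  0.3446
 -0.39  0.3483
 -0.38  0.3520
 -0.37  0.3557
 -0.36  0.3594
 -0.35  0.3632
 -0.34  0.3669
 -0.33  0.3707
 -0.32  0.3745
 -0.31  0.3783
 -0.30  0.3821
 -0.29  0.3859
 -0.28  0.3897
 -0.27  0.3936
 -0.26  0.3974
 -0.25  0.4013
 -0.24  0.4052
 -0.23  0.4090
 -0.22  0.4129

T = 0.08333;  σ√T = 0.1501
d₁ = [ln(123/129) + (0.007 − 0.042 + ½·0.52²)·0.08333] / (σ√T) = (-0.0476 + 0.0083) / 0.1501 = -0.2617 → -0.26
d₂ = -0.2617 − 0.1501 = -0.4118 → -0.41
exp(−qT) = exp(−0.042·0.08333) = 0.9965;  exp(−rT) = exp(−0.007·0.08333) = 0.9994
N(d₁) = N(-0.26) = 0.3974;  N(d₂) = N(-0.41) = 0.3409
C = 123·0.9965·0.3974 − 129·0.9994·0.3409 = 48.7091 − 43.9497 = 4.7594

$4.76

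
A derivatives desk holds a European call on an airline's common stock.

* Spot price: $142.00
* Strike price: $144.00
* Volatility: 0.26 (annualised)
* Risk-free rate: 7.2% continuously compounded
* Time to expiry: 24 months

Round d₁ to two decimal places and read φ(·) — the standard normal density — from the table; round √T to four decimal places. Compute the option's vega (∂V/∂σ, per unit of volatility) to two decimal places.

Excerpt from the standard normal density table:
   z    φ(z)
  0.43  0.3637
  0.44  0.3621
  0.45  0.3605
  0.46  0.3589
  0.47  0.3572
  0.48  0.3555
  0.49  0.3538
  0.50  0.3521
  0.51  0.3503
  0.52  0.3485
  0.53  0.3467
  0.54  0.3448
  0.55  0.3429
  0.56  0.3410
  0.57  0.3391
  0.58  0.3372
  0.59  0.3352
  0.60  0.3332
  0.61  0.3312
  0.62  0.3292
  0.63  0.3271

σ√T = 0.26 × 1.4142 = 0.3677
ln(S/K) + (r + σ²/2)T = ln(142/144) + (0.072 + 0.26²/2)·2 = -0.0140 + 0.2116 = 0.1976
d₁ = 0.1976 / 0.3677 = 0.5374 which rounds to 0.54
√T = √2 = 1.4142
φ(d₁) = φ(0.54) = 0.3448
vega = S·φ(d₁)·√T = 142·0.3448·1.4142 = 69.2415
(Vega is the same for a European call and put with the same parameters.)

69.24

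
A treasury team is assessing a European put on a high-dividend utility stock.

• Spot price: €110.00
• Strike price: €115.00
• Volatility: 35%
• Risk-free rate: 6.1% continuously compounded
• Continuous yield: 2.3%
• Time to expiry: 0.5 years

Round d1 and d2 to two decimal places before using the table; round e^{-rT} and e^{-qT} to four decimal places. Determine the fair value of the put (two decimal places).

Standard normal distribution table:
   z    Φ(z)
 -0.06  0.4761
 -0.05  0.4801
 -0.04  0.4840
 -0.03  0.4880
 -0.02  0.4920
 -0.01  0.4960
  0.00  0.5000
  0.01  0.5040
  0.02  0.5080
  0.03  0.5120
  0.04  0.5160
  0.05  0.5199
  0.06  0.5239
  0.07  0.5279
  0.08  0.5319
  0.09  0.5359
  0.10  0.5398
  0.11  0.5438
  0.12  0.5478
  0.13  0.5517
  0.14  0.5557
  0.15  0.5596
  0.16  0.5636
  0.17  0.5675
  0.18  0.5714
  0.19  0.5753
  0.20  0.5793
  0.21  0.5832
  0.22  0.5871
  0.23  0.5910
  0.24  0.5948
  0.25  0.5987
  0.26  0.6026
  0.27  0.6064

€12.42

T = 0.5;  σ√T = 0.2475
ln(S/K) + (r − q + σ²/2)T = ln(110/115) + (0.061 − 0.023 + 0.35²/2)·0.5 = -0.0445 + 0.0496 = 0.0052
d₁ = 0.0052 / 0.2475 = 0.0209 → 0.02
d₂ = d₁ − σ√T = 0.0209 − 0.2475 = -0.2266 → -0.23
e^(−qT) = e^(−0.023·0.5) = 0.9886;  e^(−rT) = e^(−0.061·0.5) = 0.9700
N(−d₂) = N(0.23) = 0.5910;  N(−d₁) = N(-0.02) = 0.4920
P = 115·0.9700·0.5910 − 110·0.9886·0.4920 = 65.9260 − 53.5030 = 12.4230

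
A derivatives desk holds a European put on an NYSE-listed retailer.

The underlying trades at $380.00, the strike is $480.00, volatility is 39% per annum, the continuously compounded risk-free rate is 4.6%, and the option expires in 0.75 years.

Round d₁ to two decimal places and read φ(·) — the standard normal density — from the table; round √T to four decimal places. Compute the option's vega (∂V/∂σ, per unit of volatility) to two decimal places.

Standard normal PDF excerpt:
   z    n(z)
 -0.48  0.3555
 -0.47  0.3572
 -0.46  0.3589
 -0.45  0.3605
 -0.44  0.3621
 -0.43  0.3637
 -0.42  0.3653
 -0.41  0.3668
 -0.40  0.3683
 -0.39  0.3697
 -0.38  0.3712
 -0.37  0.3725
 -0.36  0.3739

σ√T = 0.39 × 0.8660 = 0.3377
d₁ = [ln(380/480) + (0.046 + 0.39²/2)·0.75] / 0.3377 = [-0.2336 + 0.0915] / 0.3377 = -0.4207 ≈ -0.42
√T = √0.75 = 0.8660
φ(d₁) = φ(-0.42) = 0.3653
vega = S·φ(d₁)·√T = 380·0.3653·0.8660 = 120.2129

120.21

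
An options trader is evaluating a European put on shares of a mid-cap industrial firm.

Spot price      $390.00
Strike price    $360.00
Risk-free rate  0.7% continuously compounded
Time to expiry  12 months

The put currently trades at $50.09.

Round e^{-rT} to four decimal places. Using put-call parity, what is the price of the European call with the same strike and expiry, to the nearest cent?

exp(−rT) = exp(−0.007·1) = 0.9930
Put-call parity: C − P = S − K·e^(−rT) = 390 − 360·0.9930 = 390 − 357.4800 = 32.5200
C = P + (C − P) = 50.09 + (32.5200) = 82.6100

$82.61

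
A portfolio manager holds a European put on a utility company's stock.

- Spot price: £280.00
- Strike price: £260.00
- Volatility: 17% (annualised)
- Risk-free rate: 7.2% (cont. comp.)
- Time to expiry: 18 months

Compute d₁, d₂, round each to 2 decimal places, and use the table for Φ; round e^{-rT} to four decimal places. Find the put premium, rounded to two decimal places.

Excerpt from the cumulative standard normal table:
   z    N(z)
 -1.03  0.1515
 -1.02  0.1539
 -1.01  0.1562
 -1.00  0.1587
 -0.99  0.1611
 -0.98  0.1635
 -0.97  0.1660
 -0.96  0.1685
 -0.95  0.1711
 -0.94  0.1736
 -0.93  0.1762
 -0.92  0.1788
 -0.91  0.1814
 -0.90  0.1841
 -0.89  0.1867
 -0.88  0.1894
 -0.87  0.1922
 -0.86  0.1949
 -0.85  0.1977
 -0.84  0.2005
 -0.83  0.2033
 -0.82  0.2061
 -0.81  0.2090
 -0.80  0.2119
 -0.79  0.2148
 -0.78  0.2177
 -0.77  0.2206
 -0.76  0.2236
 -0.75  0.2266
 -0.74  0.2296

T = 1.5;  σ√T = 0.2082
d₁ = [ln(280/260) + (0.072 + 0.17²/2)·1.5] / 0.2082 = [0.0741 + 0.1297] / 0.2082 = 0.9788 ≈ 0.98
d₂ = d₁ − σ√T = 0.9788 − 0.2082 = 0.7705 ≈ 0.77
e^(−rT) = e^(−0.072·1.5) = 0.8976
P = 260·0.8976·N(-0.77) − 280·N(-0.98) = 260·0.8976·0.2206 − 280·0.1635 = 51.4827 − 45.7800 = 5.7027

£5.70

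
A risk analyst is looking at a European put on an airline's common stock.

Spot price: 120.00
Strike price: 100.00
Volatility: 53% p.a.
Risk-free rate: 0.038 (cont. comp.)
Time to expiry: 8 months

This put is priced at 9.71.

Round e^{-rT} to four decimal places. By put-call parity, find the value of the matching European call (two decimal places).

32.21

exp(−rT) = exp(−0.038·0.6667) = 0.9750
Put-call parity: C − P = S − K·e^(−rT) = 120 − 100·0.9750 = 120 − 97.5000 = 22.5000
C = P + (C − P) = 9.71 + (22.5000) = 32.2100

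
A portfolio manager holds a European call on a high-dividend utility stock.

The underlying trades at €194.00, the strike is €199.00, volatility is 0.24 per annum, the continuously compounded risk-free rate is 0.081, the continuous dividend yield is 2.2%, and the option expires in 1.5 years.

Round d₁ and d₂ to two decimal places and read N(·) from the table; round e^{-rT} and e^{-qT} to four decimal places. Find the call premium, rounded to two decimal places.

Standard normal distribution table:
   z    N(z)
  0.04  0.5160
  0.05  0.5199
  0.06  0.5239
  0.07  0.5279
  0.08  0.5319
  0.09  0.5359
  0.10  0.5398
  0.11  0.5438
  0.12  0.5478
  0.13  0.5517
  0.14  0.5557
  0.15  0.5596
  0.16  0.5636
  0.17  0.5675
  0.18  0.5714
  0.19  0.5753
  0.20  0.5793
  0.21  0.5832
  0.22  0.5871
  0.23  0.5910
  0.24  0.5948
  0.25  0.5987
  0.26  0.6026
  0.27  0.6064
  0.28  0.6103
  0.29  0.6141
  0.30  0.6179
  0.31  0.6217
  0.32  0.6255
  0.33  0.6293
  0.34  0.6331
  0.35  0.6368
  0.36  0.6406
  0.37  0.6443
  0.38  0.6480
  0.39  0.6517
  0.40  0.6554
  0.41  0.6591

€27.20

T = 1.5;  σ√T = 0.2939
d₁ = [ln(194/199) + (0.081 − 0.022 + 0.24²/2)·1.5] / 0.2939 = [-0.0254 + 0.1317] / 0.2939 = 0.3615 ≈ 0.36
d₂ = d₁ − σ√T = 0.3615 − 0.2939 = 0.0675 ≈ 0.07
exp(−qT) = exp(−0.022·1.5) = 0.9675;  exp(−rT) = exp(−0.081·1.5) = 0.8856
C = 194·0.9675·N(0.36) − 199·0.8856·N(0.07) = 194·0.9675·0.6406 − 199·0.8856·0.5279 = 120.2374 − 93.0341 = 27.2033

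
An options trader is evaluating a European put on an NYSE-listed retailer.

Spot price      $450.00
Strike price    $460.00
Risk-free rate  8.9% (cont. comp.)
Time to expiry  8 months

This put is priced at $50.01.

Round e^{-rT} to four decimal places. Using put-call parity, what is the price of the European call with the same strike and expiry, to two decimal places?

exp(−rT) = exp(−0.089·0.6667) = 0.9424
Put-call parity: C − P = S − K·e^(−rT) = 450 − 460·0.9424 = 450 − 433.5040 = 16.4960
C = P + (C − P) = 50.01 + (16.4960) = 66.5060

$66.51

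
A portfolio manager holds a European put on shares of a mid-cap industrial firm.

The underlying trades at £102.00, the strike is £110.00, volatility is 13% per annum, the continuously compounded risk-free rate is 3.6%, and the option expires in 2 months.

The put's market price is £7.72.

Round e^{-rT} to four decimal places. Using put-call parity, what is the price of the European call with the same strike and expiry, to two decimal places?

£0.38

e^(−rT) = e^(−0.036·0.1667) = 0.9940
Put-call parity: C − P = S − K·e^(−rT) = 102 − 110·0.9940 = 102 − 109.3400 = -7.3400
C = P + (C − P) = 7.72 + (-7.3400) = 0.3800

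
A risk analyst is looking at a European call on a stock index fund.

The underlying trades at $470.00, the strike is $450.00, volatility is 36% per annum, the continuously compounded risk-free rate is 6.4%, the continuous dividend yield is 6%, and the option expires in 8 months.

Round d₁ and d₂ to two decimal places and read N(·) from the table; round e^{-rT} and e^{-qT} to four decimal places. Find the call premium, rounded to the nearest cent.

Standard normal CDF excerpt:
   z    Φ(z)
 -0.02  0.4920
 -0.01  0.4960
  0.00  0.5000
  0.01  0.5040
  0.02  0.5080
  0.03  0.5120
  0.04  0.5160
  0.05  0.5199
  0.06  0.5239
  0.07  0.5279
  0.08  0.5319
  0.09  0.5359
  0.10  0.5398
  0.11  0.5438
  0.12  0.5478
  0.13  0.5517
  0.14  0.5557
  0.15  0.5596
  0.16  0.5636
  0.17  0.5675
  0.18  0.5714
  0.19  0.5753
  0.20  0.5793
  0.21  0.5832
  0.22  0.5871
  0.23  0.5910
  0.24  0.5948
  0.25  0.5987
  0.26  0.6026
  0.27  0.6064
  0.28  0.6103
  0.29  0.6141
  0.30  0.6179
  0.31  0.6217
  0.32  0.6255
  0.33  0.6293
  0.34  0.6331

$61.71

σ√T = 0.36 × 0.8165 = 0.2939
ln(S/K) + (r − q + σ²/2)T = ln(470/450) + (0.064 − 0.06 + 0.36²/2)·0.6667 = 0.0435 + 0.0459 = 0.0894
d₁ = 0.0894 / 0.2939 = 0.3040 which rounds to 0.30
d₂ = d₁ − σ√T = 0.3040 − 0.2939 = 0.0100 which rounds to 0.01
e^(−qT) = e^(−0.06·0.6667) = 0.9608;  e^(−rT) = e^(−0.064·0.6667) = 0.9582
N(d₁) = N(0.30) = 0.6179;  N(d₂) = N(0.01) = 0.5040
C = 470·0.9608·0.6179 − 450·0.9582·0.5040 = 279.0288 − 217.3198 = 61.7091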